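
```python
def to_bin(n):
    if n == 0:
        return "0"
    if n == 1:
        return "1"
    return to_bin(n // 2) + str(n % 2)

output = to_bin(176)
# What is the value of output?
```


to_bin(176)
= to_bin(88) + "0"
= to_bin(44) + "0" + "0"
= to_bin(22) + "0" + "0" + "0"
= to_bin(11) + "0" + "0" + "0" + "0"
= to_bin(5) + "1" + "0" + "0" + "0" + "0"
= to_bin(2) + "1" + "1" + "0" + "0" + "0" + "0"
= to_bin(1) + "0" + "1" + "1" + "0" + "0" + "0" + "0"
= "1" + "0" + "1" + "1" + "0" + "0" + "0" + "0"
= "10110000"


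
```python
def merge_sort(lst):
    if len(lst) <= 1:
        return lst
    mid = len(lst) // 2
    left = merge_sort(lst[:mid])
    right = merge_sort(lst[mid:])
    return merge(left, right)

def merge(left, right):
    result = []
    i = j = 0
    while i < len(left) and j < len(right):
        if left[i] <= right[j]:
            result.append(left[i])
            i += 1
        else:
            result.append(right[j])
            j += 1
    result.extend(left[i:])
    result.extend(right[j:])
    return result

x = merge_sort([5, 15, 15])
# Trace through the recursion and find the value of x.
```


merge_sort([5, 15, 15])
Split into [5] and [15, 15]
Left sorted: [5]
Right sorted: [15, 15]
Merge [5] and [15, 15]
= [5, 15, 15]


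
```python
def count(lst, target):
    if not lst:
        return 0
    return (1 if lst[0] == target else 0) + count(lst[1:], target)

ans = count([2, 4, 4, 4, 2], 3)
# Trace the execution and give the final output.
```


count([2, 4, 4, 4, 2], 3)
lst[0]=2 != 3: 0 + count([4, 4, 4, 2], 3)
lst[0]=4 != 3: 0 + count([4, 4, 2], 3)
lst[0]=4 != 3: 0 + count([4, 2], 3)
lst[0]=4 != 3: 0 + count([2], 3)
lst[0]=2 != 3: 0 + count([], 3)
= 0


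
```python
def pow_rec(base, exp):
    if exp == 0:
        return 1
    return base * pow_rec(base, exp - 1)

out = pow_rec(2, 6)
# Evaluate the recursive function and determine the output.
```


pow_rec(2, 6)
= 2 * pow_rec(2, 5)
= 2 * 2 * pow_rec(2, 4)
= 2 * 2 * 2 * pow_rec(2, 3)
= 2 * 2 * 2 * 2 * pow_rec(2, 2)
= 2 * 2 * 2 * 2 * 2 * pow_rec(2, 1)
= 2 * 2 * 2 * 2 * 2 * 2 * pow_rec(2, 0)
= 2 * 2 * 2 * 2 * 2 * 2 * 1
= 64


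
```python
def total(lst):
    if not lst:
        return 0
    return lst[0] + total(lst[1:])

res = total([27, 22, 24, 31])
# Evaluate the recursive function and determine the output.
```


total([27, 22, 24, 31])
= 27 + total([22, 24, 31])
= 27 + 22 + total([24, 31])
= 27 + 22 + 24 + total([31])
= 27 + 22 + 24 + 31 + total([])
= 27 + 22 + 24 + 31 + 0
= 104


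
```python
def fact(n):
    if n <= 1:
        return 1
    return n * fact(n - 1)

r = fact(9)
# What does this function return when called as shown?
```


fact(9)
= 9 * fact(8)
= 9 * 8 * fact(7)
= 9 * 8 * 7 * fact(6)
= 9 * 8 * 7 * 6 * fact(5)
= 9 * 8 * 7 * 6 * 5 * fact(4)
= 9 * 8 * 7 * 6 * 5 * 4 * fact(3)
= 9 * 8 * 7 * 6 * 5 * 4 * 3 * fact(2)
= 9 * 8 * 7 * 6 * 5 * 4 * 3 * 2 * fact(1)
= 9 * 8 * 7 * 6 * 5 * 4 * 3 * 2 * 1
= 362880


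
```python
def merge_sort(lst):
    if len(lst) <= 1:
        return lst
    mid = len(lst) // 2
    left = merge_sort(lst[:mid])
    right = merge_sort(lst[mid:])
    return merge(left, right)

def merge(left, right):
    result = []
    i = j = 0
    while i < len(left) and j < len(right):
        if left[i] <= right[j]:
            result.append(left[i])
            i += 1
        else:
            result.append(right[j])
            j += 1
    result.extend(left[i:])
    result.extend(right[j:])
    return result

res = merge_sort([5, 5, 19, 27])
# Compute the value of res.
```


merge_sort([5, 5, 19, 27])
Split into [5, 5] and [19, 27]
Left sorted: [5, 5]
Right sorted: [19, 27]
Merge [5, 5] and [19, 27]
= [5, 5, 19, 27]


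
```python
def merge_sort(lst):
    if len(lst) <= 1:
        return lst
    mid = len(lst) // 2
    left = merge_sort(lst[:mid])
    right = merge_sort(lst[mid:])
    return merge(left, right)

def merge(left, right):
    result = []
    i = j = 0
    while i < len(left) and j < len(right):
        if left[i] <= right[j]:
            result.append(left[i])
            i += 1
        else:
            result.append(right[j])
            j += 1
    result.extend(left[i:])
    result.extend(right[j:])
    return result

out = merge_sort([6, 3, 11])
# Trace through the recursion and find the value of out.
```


merge_sort([6, 3, 11])
Split into [6] and [3, 11]
Left sorted: [6]
Right sorted: [3, 11]
Merge [6] and [3, 11]
= [3, 6, 11]


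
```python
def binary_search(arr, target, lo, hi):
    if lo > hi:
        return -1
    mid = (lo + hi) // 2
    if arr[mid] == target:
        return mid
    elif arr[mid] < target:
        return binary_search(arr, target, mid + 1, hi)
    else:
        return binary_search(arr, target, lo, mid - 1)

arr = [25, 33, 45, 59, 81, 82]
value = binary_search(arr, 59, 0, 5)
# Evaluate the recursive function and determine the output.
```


binary_search(arr, 59, 0, 5)
lo=0, hi=5, mid=2, arr[mid]=45
45 < 59, search right half
lo=3, hi=5, mid=4, arr[mid]=81
81 > 59, search left half
lo=3, hi=3, mid=3, arr[mid]=59
arr[3] == 59, found at index 3
= 3


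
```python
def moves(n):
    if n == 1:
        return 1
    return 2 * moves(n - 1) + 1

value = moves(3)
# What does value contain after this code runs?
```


moves(3)
= 2 * moves(2) + 1
= 2 * (2 * moves(1) + 1) + 1
Now compute bottom-up:
moves(1) = 1
moves(2) = 2 * 1 + 1 = 3
moves(3) = 2 * 3 + 1 = 7
= 7


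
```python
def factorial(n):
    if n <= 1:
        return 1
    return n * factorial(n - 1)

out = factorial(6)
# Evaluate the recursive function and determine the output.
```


factorial(6)
= 6 * factorial(5)
= 6 * 5 * factorial(4)
= 6 * 5 * 4 * factorial(3)
= 6 * 5 * 4 * 3 * factorial(2)
= 6 * 5 * 4 * 3 * 2 * factorial(1)
= 6 * 5 * 4 * 3 * 2 * 1
= 720


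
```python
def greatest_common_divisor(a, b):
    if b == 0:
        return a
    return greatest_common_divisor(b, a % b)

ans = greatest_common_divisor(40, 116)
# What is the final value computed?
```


greatest_common_divisor(40, 116)
= greatest_common_divisor(116, 40 % 116) = greatest_common_divisor(116, 40)
= greatest_common_divisor(40, 116 % 40) = greatest_common_divisor(40, 36)
= greatest_common_divisor(36, 40 % 36) = greatest_common_divisor(36, 4)
= greatest_common_divisor(4, 36 % 4) = greatest_common_divisor(4, 0)
b == 0, return a = 4


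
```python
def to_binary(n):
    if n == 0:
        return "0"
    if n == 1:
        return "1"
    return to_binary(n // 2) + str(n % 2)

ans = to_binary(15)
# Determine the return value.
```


to_binary(15)
= to_binary(7) + "1"
= to_binary(3) + "1" + "1"
= to_binary(1) + "1" + "1" + "1"
= "1" + "1" + "1" + "1"
= "1111"


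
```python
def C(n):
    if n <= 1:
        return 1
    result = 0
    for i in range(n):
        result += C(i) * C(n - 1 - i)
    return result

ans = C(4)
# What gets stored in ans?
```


C(4)
= sum of C(i) * C(4-1-i) for i in 0..3
First compute sub-values bottom-up:
  C(0) = 1, C(1) = 1
  C(2) = 1*1 + 1*1 = 2
  C(3) = 1*2 + 1*1 + 2*1 = 5
Now C(4):
  C(0)*C(3) = 1*5 = 5
  C(1)*C(2) = 1*2 = 2
  C(2)*C(1) = 2*1 = 2
  C(3)*C(0) = 5*1 = 5
= 5 + 2 + 2 + 5
= 14


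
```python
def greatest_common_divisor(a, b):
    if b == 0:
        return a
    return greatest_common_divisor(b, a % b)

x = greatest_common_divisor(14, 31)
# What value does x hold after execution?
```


greatest_common_divisor(14, 31)
= greatest_common_divisor(31, 14 % 31) = greatest_common_divisor(31, 14)
= greatest_common_divisor(14, 31 % 14) = greatest_common_divisor(14, 3)
= greatest_common_divisor(3, 14 % 3) = greatest_common_divisor(3, 2)
= greatest_common_divisor(2, 3 % 2) = greatest_common_divisor(2, 1)
= greatest_common_divisor(1, 2 % 1) = greatest_common_divisor(1, 0)
b == 0, return a = 1


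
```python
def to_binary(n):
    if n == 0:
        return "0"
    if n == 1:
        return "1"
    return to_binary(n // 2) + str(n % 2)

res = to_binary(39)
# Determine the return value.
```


to_binary(39)
= to_binary(19) + "1"
= to_binary(9) + "1" + "1"
= to_binary(4) + "1" + "1" + "1"
= to_binary(2) + "0" + "1" + "1" + "1"
= to_binary(1) + "0" + "0" + "1" + "1" + "1"
= "1" + "0" + "0" + "1" + "1" + "1"
= "100111"


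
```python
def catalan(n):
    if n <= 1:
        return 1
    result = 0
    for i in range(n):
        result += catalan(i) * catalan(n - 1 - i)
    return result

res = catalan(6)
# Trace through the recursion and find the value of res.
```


catalan(6)
= sum of catalan(i) * catalan(6-1-i) for i in 0..5
First compute sub-values bottom-up:
  catalan(0) = 1, catalan(1) = 1
  catalan(2) = 1*1 + 1*1 = 2
  catalan(3) = 1*2 + 1*1 + 2*1 = 5
  catalan(4) = 1*5 + 1*2 + 2*1 + 5*1 = 14
  catalan(5) = 1*14 + 1*5 + 2*2 + 5*1 + 14*1 = 42
Now catalan(6):
  catalan(0)*catalan(5) = 1*42 = 42
  catalan(1)*catalan(4) = 1*14 = 14
  catalan(2)*catalan(3) = 2*5 = 10
  catalan(3)*catalan(2) = 5*2 = 10
  catalan(4)*catalan(1) = 14*1 = 14
  catalan(5)*catalan(0) = 42*1 = 42
= 42 + 14 + 10 + 10 + 14 + 42
= 132


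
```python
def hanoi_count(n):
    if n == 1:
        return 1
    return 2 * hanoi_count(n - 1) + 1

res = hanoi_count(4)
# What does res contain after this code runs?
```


hanoi_count(4)
= 2 * hanoi_count(3) + 1
= 2 * (2 * hanoi_count(2) + 1) + 1
= 2 * (2 * (2 * hanoi_count(1) + 1) + 1) + 1
Now compute bottom-up:
hanoi_count(1) = 1
hanoi_count(2) = 2 * 1 + 1 = 3
hanoi_count(3) = 2 * 3 + 1 = 7
hanoi_count(4) = 2 * 7 + 1 = 15
= 15


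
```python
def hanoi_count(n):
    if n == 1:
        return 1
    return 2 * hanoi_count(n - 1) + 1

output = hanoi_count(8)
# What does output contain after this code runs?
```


hanoi_count(8)
= 2 * hanoi_count(7) + 1
= 2 * (2 * hanoi_count(6) + 1) + 1
= 2 * (2 * (2 * hanoi_count(5) + 1) + 1) + 1
= 2 * (2 * (2 * (2 * hanoi_count(4) + 1) + 1) + 1) + 1
= 2 * (2 * (2 * (2 * (2 * hanoi_count(3) + 1) + 1) + 1) + 1) + 1
= 2 * (2 * (2 * (2 * (2 * (2 * hanoi_count(2) + 1) + 1) + 1) + 1) + 1) + 1
= 2 * (2 * (2 * (2 * (2 * (2 * (2 * hanoi_count(1) + 1) + 1) + 1) + 1) + 1) + 1) + 1
Now compute bottom-up:
hanoi_count(1) = 1
hanoi_count(2) = 2 * 1 + 1 = 3
hanoi_count(3) = 2 * 3 + 1 = 7
hanoi_count(4) = 2 * 7 + 1 = 15
hanoi_count(5) = 2 * 15 + 1 = 31
hanoi_count(6) = 2 * 31 + 1 = 63
hanoi_count(7) = 2 * 63 + 1 = 127
hanoi_count(8) = 2 * 127 + 1 = 255
= 255


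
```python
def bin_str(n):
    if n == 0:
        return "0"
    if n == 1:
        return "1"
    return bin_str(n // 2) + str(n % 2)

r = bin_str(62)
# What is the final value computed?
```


bin_str(62)
= bin_str(31) + "0"
= bin_str(15) + "1" + "0"
= bin_str(7) + "1" + "1" + "0"
= bin_str(3) + "1" + "1" + "1" + "0"
= bin_str(1) + "1" + "1" + "1" + "1" + "0"
= "1" + "1" + "1" + "1" + "1" + "0"
= "111110"


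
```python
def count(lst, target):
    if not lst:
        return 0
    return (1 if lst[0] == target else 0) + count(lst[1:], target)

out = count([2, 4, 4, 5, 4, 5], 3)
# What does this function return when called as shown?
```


count([2, 4, 4, 5, 4, 5], 3)
lst[0]=2 != 3: 0 + count([4, 4, 5, 4, 5], 3)
lst[0]=4 != 3: 0 + count([4, 5, 4, 5], 3)
lst[0]=4 != 3: 0 + count([5, 4, 5], 3)
lst[0]=5 != 3: 0 + count([4, 5], 3)
lst[0]=4 != 3: 0 + count([5], 3)
lst[0]=5 != 3: 0 + count([], 3)
= 0


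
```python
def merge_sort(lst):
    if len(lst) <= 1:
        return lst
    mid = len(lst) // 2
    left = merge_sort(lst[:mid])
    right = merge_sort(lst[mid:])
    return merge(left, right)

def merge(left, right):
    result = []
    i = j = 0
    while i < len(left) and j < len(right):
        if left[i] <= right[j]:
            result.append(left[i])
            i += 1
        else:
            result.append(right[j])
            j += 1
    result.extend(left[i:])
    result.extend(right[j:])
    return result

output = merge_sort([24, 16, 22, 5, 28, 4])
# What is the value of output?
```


merge_sort([24, 16, 22, 5, 28, 4])
Split into [24, 16, 22] and [5, 28, 4]
Left sorted: [16, 22, 24]
Right sorted: [4, 5, 28]
Merge [16, 22, 24] and [4, 5, 28]
= [4, 5, 16, 22, 24, 28]


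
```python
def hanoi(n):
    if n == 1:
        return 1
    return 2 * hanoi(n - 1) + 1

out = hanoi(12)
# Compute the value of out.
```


hanoi(12)
= 2 * hanoi(11) + 1
= 2 * (2 * hanoi(10) + 1) + 1
= 2 * (2 * (2 * hanoi(9) + 1) + 1) + 1
= 2 * (2 * (2 * (2 * hanoi(8) + 1) + 1) + 1) + 1
= 2 * (2 * (2 * (2 * (2 * hanoi(7) + 1) + 1) + 1) + 1) + 1
= 2 * (2 * (2 * (2 * (2 * (2 * hanoi(6) + 1) + 1) + 1) + 1) + 1) + 1
= 2 * (2 * (2 * (2 * (2 * (2 * (2 * hanoi(5) + 1) + 1) + 1) + 1) + 1) + 1) + 1
= 2 * (2 * (2 * (2 * (2 * (2 * (2 * (2 * hanoi(4) + 1) + 1) + 1) + 1) + 1) + 1) + 1) + 1
= 2 * (2 * (2 * (2 * (2 * (2 * (2 * (2 * (2 * hanoi(3) + 1) + 1) + 1) + 1) + 1) + 1) + 1) + 1) + 1
= 2 * (2 * (2 * (2 * (2 * (2 * (2 * (2 * (2 * (2 * hanoi(2) + 1) + 1) + 1) + 1) + 1) + 1) + 1) + 1) + 1) + 1
= 2 * (2 * (2 * (2 * (2 * (2 * (2 * (2 * (2 * (2 * (2 * hanoi(1) + 1) + 1) + 1) + 1) + 1) + 1) + 1) + 1) + 1) + 1) + 1
Now compute bottom-up:
hanoi(1) = 1
hanoi(2) = 2 * 1 + 1 = 3
hanoi(3) = 2 * 3 + 1 = 7
hanoi(4) = 2 * 7 + 1 = 15
hanoi(5) = 2 * 15 + 1 = 31
hanoi(6) = 2 * 31 + 1 = 63
hanoi(7) = 2 * 63 + 1 = 127
hanoi(8) = 2 * 127 + 1 = 255
hanoi(9) = 2 * 255 + 1 = 511
hanoi(10) = 2 * 511 + 1 = 1023
hanoi(11) = 2 * 1023 + 1 = 2047
hanoi(12) = 2 * 2047 + 1 = 4095
= 4095


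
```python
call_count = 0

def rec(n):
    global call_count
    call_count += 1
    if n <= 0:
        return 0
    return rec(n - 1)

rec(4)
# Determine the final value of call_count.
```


rec(4) calls rec(3) calls ... calls rec(0)
Total calls: 4 + 1 (for base case) = 5


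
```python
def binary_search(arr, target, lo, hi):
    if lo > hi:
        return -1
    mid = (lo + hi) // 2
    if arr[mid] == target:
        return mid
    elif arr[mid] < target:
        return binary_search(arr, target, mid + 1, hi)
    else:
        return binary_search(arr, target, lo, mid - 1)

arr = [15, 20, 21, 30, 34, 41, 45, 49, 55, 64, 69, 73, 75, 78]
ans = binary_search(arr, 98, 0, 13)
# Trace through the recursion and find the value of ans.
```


binary_search(arr, 98, 0, 13)
lo=0, hi=13, mid=6, arr[mid]=45
45 < 98, search right half
lo=7, hi=13, mid=10, arr[mid]=69
69 < 98, search right half
lo=11, hi=13, mid=12, arr[mid]=75
75 < 98, search right half
lo=13, hi=13, mid=13, arr[mid]=78
78 < 98, search right half
lo > hi, target not found, return -1
= -1


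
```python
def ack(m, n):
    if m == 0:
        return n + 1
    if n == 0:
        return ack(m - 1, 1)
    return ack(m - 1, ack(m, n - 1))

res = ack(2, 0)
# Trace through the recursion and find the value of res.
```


ack(2, 0)
n == 0: return ack(1, 1)
= ack(1, 1) = 3
= 3


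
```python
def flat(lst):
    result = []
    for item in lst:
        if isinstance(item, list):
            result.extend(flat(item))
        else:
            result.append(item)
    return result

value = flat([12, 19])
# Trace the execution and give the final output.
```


flat([12, 19])
Processing each element:
  12 is not a list -> append 12
  19 is not a list -> append 19
= [12, 19]


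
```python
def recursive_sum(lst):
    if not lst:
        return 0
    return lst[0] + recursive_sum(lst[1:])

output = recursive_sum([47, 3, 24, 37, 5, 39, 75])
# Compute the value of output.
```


recursive_sum([47, 3, 24, 37, 5, 39, 75])
= 47 + recursive_sum([3, 24, 37, 5, 39, 75])
= 47 + 3 + recursive_sum([24, 37, 5, 39, 75])
= 47 + 3 + 24 + recursive_sum([37, 5, 39, 75])
= 47 + 3 + 24 + 37 + recursive_sum([5, 39, 75])
= 47 + 3 + 24 + 37 + 5 + recursive_sum([39, 75])
= 47 + 3 + 24 + 37 + 5 + 39 + recursive_sum([75])
= 47 + 3 + 24 + 37 + 5 + 39 + 75 + recursive_sum([])
= 47 + 3 + 24 + 37 + 5 + 39 + 75 + 0
= 230


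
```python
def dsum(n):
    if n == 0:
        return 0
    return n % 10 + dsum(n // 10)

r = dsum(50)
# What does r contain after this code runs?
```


dsum(50)
= 0 + dsum(5)
= 0 + 5 + dsum(0)
= 0 + 5 + 0
= 5


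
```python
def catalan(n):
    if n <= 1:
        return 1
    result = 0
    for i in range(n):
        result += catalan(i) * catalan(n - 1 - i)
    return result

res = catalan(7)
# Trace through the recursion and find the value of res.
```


catalan(7)
= sum of catalan(i) * catalan(7-1-i) for i in 0..6
First compute sub-values bottom-up:
  catalan(0) = 1, catalan(1) = 1
  catalan(2) = 1*1 + 1*1 = 2
  catalan(3) = 1*2 + 1*1 + 2*1 = 5
  catalan(4) = 1*5 + 1*2 + 2*1 + 5*1 = 14
  catalan(5) = 1*14 + 1*5 + 2*2 + 5*1 + 14*1 = 42
  catalan(6) = 1*42 + 1*14 + 2*5 + 5*2 + 14*1 + 42*1 = 132
Now catalan(7):
  catalan(0)*catalan(6) = 1*132 = 132
  catalan(1)*catalan(5) = 1*42 = 42
  catalan(2)*catalan(4) = 2*14 = 28
  catalan(3)*catalan(3) = 5*5 = 25
  catalan(4)*catalan(2) = 14*2 = 28
  catalan(5)*catalan(1) = 42*1 = 42
  catalan(6)*catalan(0) = 132*1 = 132
= 132 + 42 + 28 + 25 + 28 + 42 + 132
= 429


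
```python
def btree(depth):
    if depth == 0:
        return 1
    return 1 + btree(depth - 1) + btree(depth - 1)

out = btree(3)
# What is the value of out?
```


btree(3)
= 1 + btree(2) + btree(2)
= 1 + 2 * btree(2)
btree(k) = 2^(k+1) - 1
btree(0) = 1
btree(1) = 3
btree(2) = 7
btree(3) = 15
btree(3) = 2^4 - 1 = 15


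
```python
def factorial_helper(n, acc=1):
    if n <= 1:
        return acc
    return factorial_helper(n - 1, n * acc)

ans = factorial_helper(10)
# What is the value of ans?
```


factorial_helper(10, 1)
= factorial_helper(9, 10 * 1) = factorial_helper(9, 10)
= factorial_helper(8, 9 * 10) = factorial_helper(8, 90)
= factorial_helper(7, 8 * 90) = factorial_helper(7, 720)
= factorial_helper(6, 7 * 720) = factorial_helper(6, 5040)
= factorial_helper(5, 6 * 5040) = factorial_helper(5, 30240)
= factorial_helper(4, 5 * 30240) = factorial_helper(4, 151200)
= factorial_helper(3, 4 * 151200) = factorial_helper(3, 604800)
= factorial_helper(2, 3 * 604800) = factorial_helper(2, 1814400)
= factorial_helper(1, 2 * 1814400) = factorial_helper(1, 3628800)
n <= 1, return acc = 3628800


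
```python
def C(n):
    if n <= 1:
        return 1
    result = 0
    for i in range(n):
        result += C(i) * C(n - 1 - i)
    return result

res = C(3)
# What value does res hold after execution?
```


C(3)
= sum of C(i) * C(3-1-i) for i in 0..2
First compute sub-values bottom-up:
  C(0) = 1, C(1) = 1
  C(2) = 1*1 + 1*1 = 2
Now C(3):
  C(0)*C(2) = 1*2 = 2
  C(1)*C(1) = 1*1 = 1
  C(2)*C(0) = 2*1 = 2
= 2 + 1 + 2
= 5


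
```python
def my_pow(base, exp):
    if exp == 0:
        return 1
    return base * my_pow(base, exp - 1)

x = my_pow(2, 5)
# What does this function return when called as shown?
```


my_pow(2, 5)
= 2 * my_pow(2, 4)
= 2 * 2 * my_pow(2, 3)
= 2 * 2 * 2 * my_pow(2, 2)
= 2 * 2 * 2 * 2 * my_pow(2, 1)
= 2 * 2 * 2 * 2 * 2 * my_pow(2, 0)
= 2 * 2 * 2 * 2 * 2 * 1
= 32


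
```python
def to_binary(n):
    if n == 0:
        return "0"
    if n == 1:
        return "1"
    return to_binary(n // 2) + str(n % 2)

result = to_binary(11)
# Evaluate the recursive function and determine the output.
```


to_binary(11)
= to_binary(5) + "1"
= to_binary(2) + "1" + "1"
= to_binary(1) + "0" + "1" + "1"
= "1" + "0" + "1" + "1"
= "1011"


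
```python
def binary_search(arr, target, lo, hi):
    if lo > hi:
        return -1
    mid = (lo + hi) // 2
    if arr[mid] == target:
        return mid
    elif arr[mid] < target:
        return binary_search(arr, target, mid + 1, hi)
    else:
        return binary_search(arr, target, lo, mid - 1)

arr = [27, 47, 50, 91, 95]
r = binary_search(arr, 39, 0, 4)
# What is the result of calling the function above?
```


binary_search(arr, 39, 0, 4)
lo=0, hi=4, mid=2, arr[mid]=50
50 > 39, search left half
lo=0, hi=1, mid=0, arr[mid]=27
27 < 39, search right half
lo=1, hi=1, mid=1, arr[mid]=47
47 > 39, search left half
lo > hi, target not found, return -1
= -1


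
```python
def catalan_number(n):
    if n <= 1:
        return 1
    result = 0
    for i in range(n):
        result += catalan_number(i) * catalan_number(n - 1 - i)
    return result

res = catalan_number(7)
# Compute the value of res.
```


catalan_number(7)
= sum of catalan_number(i) * catalan_number(7-1-i) for i in 0..6
First compute sub-values bottom-up:
  catalan_number(0) = 1, catalan_number(1) = 1
  catalan_number(2) = 1*1 + 1*1 = 2
  catalan_number(3) = 1*2 + 1*1 + 2*1 = 5
  catalan_number(4) = 1*5 + 1*2 + 2*1 + 5*1 = 14
  catalan_number(5) = 1*14 + 1*5 + 2*2 + 5*1 + 14*1 = 42
  catalan_number(6) = 1*42 + 1*14 + 2*5 + 5*2 + 14*1 + 42*1 = 132
Now catalan_number(7):
  catalan_number(0)*catalan_number(6) = 1*132 = 132
  catalan_number(1)*catalan_number(5) = 1*42 = 42
  catalan_number(2)*catalan_number(4) = 2*14 = 28
  catalan_number(3)*catalan_number(3) = 5*5 = 25
  catalan_number(4)*catalan_number(2) = 14*2 = 28
  catalan_number(5)*catalan_number(1) = 42*1 = 42
  catalan_number(6)*catalan_number(0) = 132*1 = 132
= 132 + 42 + 28 + 25 + 28 + 42 + 132
= 429


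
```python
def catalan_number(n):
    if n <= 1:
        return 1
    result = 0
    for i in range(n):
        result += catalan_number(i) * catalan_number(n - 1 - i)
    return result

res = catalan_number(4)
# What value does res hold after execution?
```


catalan_number(4)
= sum of catalan_number(i) * catalan_number(4-1-i) for i in 0..3
First compute sub-values bottom-up:
  catalan_number(0) = 1, catalan_number(1) = 1
  catalan_number(2) = 1*1 + 1*1 = 2
  catalan_number(3) = 1*2 + 1*1 + 2*1 = 5
Now catalan_number(4):
  catalan_number(0)*catalan_number(3) = 1*5 = 5
  catalan_number(1)*catalan_number(2) = 1*2 = 2
  catalan_number(2)*catalan_number(1) = 2*1 = 2
  catalan_number(3)*catalan_number(0) = 5*1 = 5
= 5 + 2 + 2 + 5
= 14


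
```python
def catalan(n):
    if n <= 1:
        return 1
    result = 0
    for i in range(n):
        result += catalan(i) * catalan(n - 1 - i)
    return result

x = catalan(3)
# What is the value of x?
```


catalan(3)
= sum of catalan(i) * catalan(3-1-i) for i in 0..2
First compute sub-values bottom-up:
  catalan(0) = 1, catalan(1) = 1
  catalan(2) = 1*1 + 1*1 = 2
Now catalan(3):
  catalan(0)*catalan(2) = 1*2 = 2
  catalan(1)*catalan(1) = 1*1 = 1
  catalan(2)*catalan(0) = 2*1 = 2
= 2 + 1 + 2
= 5


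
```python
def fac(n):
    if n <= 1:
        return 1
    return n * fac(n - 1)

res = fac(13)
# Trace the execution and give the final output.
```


fac(13)
= 13 * fac(12)
= 13 * 12 * fac(11)
= 13 * 12 * 11 * fac(10)
= 13 * 12 * 11 * 10 * fac(9)
= 13 * 12 * 11 * 10 * 9 * fac(8)
= 13 * 12 * 11 * 10 * 9 * 8 * fac(7)
= 13 * 12 * 11 * 10 * 9 * 8 * 7 * fac(6)
= 13 * 12 * 11 * 10 * 9 * 8 * 7 * 6 * fac(5)
= 13 * 12 * 11 * 10 * 9 * 8 * 7 * 6 * 5 * fac(4)
= 13 * 12 * 11 * 10 * 9 * 8 * 7 * 6 * 5 * 4 * fac(3)
= 13 * 12 * 11 * 10 * 9 * 8 * 7 * 6 * 5 * 4 * 3 * fac(2)
= 13 * 12 * 11 * 10 * 9 * 8 * 7 * 6 * 5 * 4 * 3 * 2 * fac(1)
= 13 * 12 * 11 * 10 * 9 * 8 * 7 * 6 * 5 * 4 * 3 * 2 * 1
= 6227020800


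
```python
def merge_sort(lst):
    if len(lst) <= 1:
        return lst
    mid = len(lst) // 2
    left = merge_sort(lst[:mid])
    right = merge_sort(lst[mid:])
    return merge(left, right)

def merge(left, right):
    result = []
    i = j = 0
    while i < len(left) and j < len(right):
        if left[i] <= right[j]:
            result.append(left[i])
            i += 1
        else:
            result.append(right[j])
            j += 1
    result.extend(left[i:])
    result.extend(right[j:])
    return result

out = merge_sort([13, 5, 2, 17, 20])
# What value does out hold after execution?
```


merge_sort([13, 5, 2, 17, 20])
Split into [13, 5] and [2, 17, 20]
Left sorted: [5, 13]
Right sorted: [2, 17, 20]
Merge [5, 13] and [2, 17, 20]
= [2, 5, 13, 17, 20]


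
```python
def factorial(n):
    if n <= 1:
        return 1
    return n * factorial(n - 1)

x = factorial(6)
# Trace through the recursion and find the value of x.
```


factorial(6)
= 6 * factorial(5)
= 6 * 5 * factorial(4)
= 6 * 5 * 4 * factorial(3)
= 6 * 5 * 4 * 3 * factorial(2)
= 6 * 5 * 4 * 3 * 2 * factorial(1)
= 6 * 5 * 4 * 3 * 2 * 1
= 720


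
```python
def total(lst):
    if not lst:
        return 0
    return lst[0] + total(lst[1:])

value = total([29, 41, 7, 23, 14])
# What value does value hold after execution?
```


total([29, 41, 7, 23, 14])
= 29 + total([41, 7, 23, 14])
= 29 + 41 + total([7, 23, 14])
= 29 + 41 + 7 + total([23, 14])
= 29 + 41 + 7 + 23 + total([14])
= 29 + 41 + 7 + 23 + 14 + total([])
= 29 + 41 + 7 + 23 + 14 + 0
= 114


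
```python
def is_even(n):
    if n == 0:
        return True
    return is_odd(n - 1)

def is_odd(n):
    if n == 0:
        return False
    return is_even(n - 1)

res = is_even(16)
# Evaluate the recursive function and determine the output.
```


is_even(16)
= is_odd(15)
= is_even(14)
= is_odd(13)
= is_even(12)
= is_odd(11)
= is_even(10)
= is_odd(9)
= is_even(8)
= is_odd(7)
= is_even(6)
= is_odd(5)
= is_even(4)
= is_odd(3)
= is_even(2)
= is_odd(1)
= is_even(0)
n == 0: return True
= True


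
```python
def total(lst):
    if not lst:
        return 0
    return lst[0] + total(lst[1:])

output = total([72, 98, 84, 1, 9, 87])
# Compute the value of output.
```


total([72, 98, 84, 1, 9, 87])
= 72 + total([98, 84, 1, 9, 87])
= 72 + 98 + total([84, 1, 9, 87])
= 72 + 98 + 84 + total([1, 9, 87])
= 72 + 98 + 84 + 1 + total([9, 87])
= 72 + 98 + 84 + 1 + 9 + total([87])
= 72 + 98 + 84 + 1 + 9 + 87 + total([])
= 72 + 98 + 84 + 1 + 9 + 87 + 0
= 351


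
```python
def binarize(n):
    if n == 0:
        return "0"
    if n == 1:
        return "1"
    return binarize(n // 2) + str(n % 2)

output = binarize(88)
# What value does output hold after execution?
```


binarize(88)
= binarize(44) + "0"
= binarize(22) + "0" + "0"
= binarize(11) + "0" + "0" + "0"
= binarize(5) + "1" + "0" + "0" + "0"
= binarize(2) + "1" + "1" + "0" + "0" + "0"
= binarize(1) + "0" + "1" + "1" + "0" + "0" + "0"
= "1" + "0" + "1" + "1" + "0" + "0" + "0"
= "1011000"


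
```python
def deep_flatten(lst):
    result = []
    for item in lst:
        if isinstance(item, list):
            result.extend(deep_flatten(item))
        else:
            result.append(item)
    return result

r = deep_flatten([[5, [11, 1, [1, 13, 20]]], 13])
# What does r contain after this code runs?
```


deep_flatten([[5, [11, 1, [1, 13, 20]]], 13])
Processing each element:
  [5, [11, 1, [1, 13, 20]]] is a list -> deep_flatten recursively -> [5, 11, 1, 1, 13, 20]
  13 is not a list -> append 13
= [5, 11, 1, 1, 13, 20, 13]


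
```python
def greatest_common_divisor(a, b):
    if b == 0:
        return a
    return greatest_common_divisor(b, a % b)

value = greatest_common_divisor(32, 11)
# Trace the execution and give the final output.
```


greatest_common_divisor(32, 11)
= greatest_common_divisor(11, 32 % 11) = greatest_common_divisor(11, 10)
= greatest_common_divisor(10, 11 % 10) = greatest_common_divisor(10, 1)
= greatest_common_divisor(1, 10 % 1) = greatest_common_divisor(1, 0)
b == 0, return a = 1


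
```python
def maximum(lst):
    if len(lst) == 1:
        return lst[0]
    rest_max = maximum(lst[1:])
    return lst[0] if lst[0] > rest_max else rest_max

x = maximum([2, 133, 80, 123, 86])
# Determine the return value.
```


maximum([2, 133, 80, 123, 86])
= compare 2 with maximum([133, 80, 123, 86])
= compare 133 with maximum([80, 123, 86])
= compare 80 with maximum([123, 86])
= compare 123 with maximum([86])
Base: maximum([86]) = 86
compare 123 with 86: max = 123
compare 80 with 123: max = 123
compare 133 with 123: max = 133
compare 2 with 133: max = 133
= 133


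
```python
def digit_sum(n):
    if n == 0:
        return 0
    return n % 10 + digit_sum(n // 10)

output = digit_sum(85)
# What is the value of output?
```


digit_sum(85)
= 5 + digit_sum(8)
= 5 + 8 + digit_sum(0)
= 5 + 8 + 0
= 13


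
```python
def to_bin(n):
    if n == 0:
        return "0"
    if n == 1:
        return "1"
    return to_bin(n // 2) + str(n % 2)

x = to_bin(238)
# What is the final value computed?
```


to_bin(238)
= to_bin(119) + "0"
= to_bin(59) + "1" + "0"
= to_bin(29) + "1" + "1" + "0"
= to_bin(14) + "1" + "1" + "1" + "0"
= to_bin(7) + "0" + "1" + "1" + "1" + "0"
= to_bin(3) + "1" + "0" + "1" + "1" + "1" + "0"
= to_bin(1) + "1" + "1" + "0" + "1" + "1" + "1" + "0"
= "1" + "1" + "1" + "0" + "1" + "1" + "1" + "0"
= "11101110"


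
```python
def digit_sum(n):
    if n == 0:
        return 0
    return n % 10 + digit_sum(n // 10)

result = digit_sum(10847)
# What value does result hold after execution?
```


digit_sum(10847)
= 7 + digit_sum(1084)
= 7 + 4 + digit_sum(108)
= 7 + 4 + 8 + digit_sum(10)
= 7 + 4 + 8 + 0 + digit_sum(1)
= 7 + 4 + 8 + 0 + 1 + digit_sum(0)
= 7 + 4 + 8 + 0 + 1 + 0
= 20


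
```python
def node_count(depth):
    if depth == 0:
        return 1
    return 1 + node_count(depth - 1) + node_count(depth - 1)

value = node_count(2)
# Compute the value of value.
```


node_count(2)
= 1 + node_count(1) + node_count(1)
= 1 + 2 * node_count(1)
node_count(k) = 2^(k+1) - 1
node_count(0) = 1
node_count(1) = 3
node_count(2) = 7
node_count(2) = 2^3 - 1 = 7


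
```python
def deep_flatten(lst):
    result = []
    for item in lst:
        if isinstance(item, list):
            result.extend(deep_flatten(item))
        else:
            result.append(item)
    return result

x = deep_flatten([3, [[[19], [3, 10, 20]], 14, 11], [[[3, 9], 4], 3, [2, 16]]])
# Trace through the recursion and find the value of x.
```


deep_flatten([3, [[[19], [3, 10, 20]], 14, 11], [[[3, 9], 4], 3, [2, 16]]])
Processing each element:
  3 is not a list -> append 3
  [[[19], [3, 10, 20]], 14, 11] is a list -> deep_flatten recursively -> [19, 3, 10, 20, 14, 11]
  [[[3, 9], 4], 3, [2, 16]] is a list -> deep_flatten recursively -> [3, 9, 4, 3, 2, 16]
= [3, 19, 3, 10, 20, 14, 11, 3, 9, 4, 3, 2, 16]


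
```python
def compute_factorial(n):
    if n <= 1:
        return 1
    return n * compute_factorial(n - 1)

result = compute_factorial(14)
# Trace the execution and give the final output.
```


compute_factorial(14)
= 14 * compute_factorial(13)
= 14 * 13 * compute_factorial(12)
= 14 * 13 * 12 * compute_factorial(11)
= 14 * 13 * 12 * 11 * compute_factorial(10)
= 14 * 13 * 12 * 11 * 10 * compute_factorial(9)
= 14 * 13 * 12 * 11 * 10 * 9 * compute_factorial(8)
= 14 * 13 * 12 * 11 * 10 * 9 * 8 * compute_factorial(7)
= 14 * 13 * 12 * 11 * 10 * 9 * 8 * 7 * compute_factorial(6)
= 14 * 13 * 12 * 11 * 10 * 9 * 8 * 7 * 6 * compute_factorial(5)
= 14 * 13 * 12 * 11 * 10 * 9 * 8 * 7 * 6 * 5 * compute_factorial(4)
= 14 * 13 * 12 * 11 * 10 * 9 * 8 * 7 * 6 * 5 * 4 * compute_factorial(3)
= 14 * 13 * 12 * 11 * 10 * 9 * 8 * 7 * 6 * 5 * 4 * 3 * compute_factorial(2)
= 14 * 13 * 12 * 11 * 10 * 9 * 8 * 7 * 6 * 5 * 4 * 3 * 2 * compute_factorial(1)
= 14 * 13 * 12 * 11 * 10 * 9 * 8 * 7 * 6 * 5 * 4 * 3 * 2 * 1
= 87178291200


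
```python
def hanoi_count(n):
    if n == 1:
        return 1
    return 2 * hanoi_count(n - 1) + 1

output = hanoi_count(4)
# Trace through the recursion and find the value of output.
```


hanoi_count(4)
= 2 * hanoi_count(3) + 1
= 2 * (2 * hanoi_count(2) + 1) + 1
= 2 * (2 * (2 * hanoi_count(1) + 1) + 1) + 1
Now compute bottom-up:
hanoi_count(1) = 1
hanoi_count(2) = 2 * 1 + 1 = 3
hanoi_count(3) = 2 * 3 + 1 = 7
hanoi_count(4) = 2 * 7 + 1 = 15
= 15


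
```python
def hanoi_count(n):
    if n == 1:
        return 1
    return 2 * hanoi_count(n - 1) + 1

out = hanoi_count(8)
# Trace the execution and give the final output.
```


hanoi_count(8)
= 2 * hanoi_count(7) + 1
= 2 * (2 * hanoi_count(6) + 1) + 1
= 2 * (2 * (2 * hanoi_count(5) + 1) + 1) + 1
= 2 * (2 * (2 * (2 * hanoi_count(4) + 1) + 1) + 1) + 1
= 2 * (2 * (2 * (2 * (2 * hanoi_count(3) + 1) + 1) + 1) + 1) + 1
= 2 * (2 * (2 * (2 * (2 * (2 * hanoi_count(2) + 1) + 1) + 1) + 1) + 1) + 1
= 2 * (2 * (2 * (2 * (2 * (2 * (2 * hanoi_count(1) + 1) + 1) + 1) + 1) + 1) + 1) + 1
Now compute bottom-up:
hanoi_count(1) = 1
hanoi_count(2) = 2 * 1 + 1 = 3
hanoi_count(3) = 2 * 3 + 1 = 7
hanoi_count(4) = 2 * 7 + 1 = 15
hanoi_count(5) = 2 * 15 + 1 = 31
hanoi_count(6) = 2 * 31 + 1 = 63
hanoi_count(7) = 2 * 63 + 1 = 127
hanoi_count(8) = 2 * 127 + 1 = 255
= 255


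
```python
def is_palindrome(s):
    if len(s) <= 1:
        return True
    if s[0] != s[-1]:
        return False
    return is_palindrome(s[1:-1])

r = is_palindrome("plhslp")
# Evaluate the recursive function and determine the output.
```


is_palindrome("plhslp")
"plhslp": s[0]='p' == s[-1]='p' -> is_palindrome("lhsl")
"lhsl": s[0]='l' == s[-1]='l' -> is_palindrome("hs")
"hs": s[0]='h' != s[-1]='s' -> False
= False


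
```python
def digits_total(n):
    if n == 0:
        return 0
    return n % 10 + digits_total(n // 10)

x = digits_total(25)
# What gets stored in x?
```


digits_total(25)
= 5 + digits_total(2)
= 5 + 2 + digits_total(0)
= 5 + 2 + 0
= 7


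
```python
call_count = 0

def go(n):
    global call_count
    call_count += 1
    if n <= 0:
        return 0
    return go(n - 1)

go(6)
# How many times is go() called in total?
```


go(6) calls go(5) calls ... calls go(0)
Total calls: 6 + 1 (for base case) = 7


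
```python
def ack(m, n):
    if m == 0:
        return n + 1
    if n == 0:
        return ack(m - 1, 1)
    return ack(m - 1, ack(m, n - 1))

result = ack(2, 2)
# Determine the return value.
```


ack(2, 2)
= ack(1, ack(2, 1))
First compute ack(2, 1) = 5
= ack(1, 5)
= 7


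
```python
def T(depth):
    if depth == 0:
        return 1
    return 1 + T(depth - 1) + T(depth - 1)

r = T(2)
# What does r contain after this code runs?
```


T(2)
= 1 + T(1) + T(1)
= 1 + 2 * T(1)
T(k) = 2^(k+1) - 1
T(0) = 1
T(1) = 3
T(2) = 7
T(2) = 2^3 - 1 = 7


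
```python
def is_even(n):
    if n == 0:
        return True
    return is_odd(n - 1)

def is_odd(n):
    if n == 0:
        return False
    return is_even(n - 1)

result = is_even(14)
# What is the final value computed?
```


is_even(14)
= is_odd(13)
= is_even(12)
= is_odd(11)
= is_even(10)
= is_odd(9)
= is_even(8)
= is_odd(7)
= is_even(6)
= is_odd(5)
= is_even(4)
= is_odd(3)
= is_even(2)
= is_odd(1)
= is_even(0)
n == 0: return True
= True


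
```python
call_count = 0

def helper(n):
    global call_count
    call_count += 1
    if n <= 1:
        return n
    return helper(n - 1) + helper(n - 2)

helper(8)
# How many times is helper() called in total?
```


helper(8) calls helper(7) and helper(6); each non-base call branches into two more.
Let C(k) = total number of calls made by helper(k), including the call to helper(k) itself.
Base cases: C(0) = 1, C(1) = 1
Recurrence: C(k) = 1 + C(k-1) + C(k-2)
  C(2) = 1 + C(1) + C(0) = 1 + 1 + 1 = 3
  C(3) = 1 + C(2) + C(1) = 1 + 3 + 1 = 5
  C(4) = 1 + C(3) + C(2) = 1 + 5 + 3 = 9
  C(5) = 1 + C(4) + C(3) = 1 + 9 + 5 = 15
  C(6) = 1 + C(5) + C(4) = 1 + 15 + 9 = 25
  C(7) = 1 + C(6) + C(5) = 1 + 25 + 15 = 41
  C(8) = 1 + C(7) + C(6) = 1 + 41 + 25 = 67
Total calls = C(8) = 67


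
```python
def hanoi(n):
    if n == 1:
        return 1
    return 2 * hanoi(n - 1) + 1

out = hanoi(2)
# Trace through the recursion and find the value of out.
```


hanoi(2)
= 2 * hanoi(1) + 1
Now compute bottom-up:
hanoi(1) = 1
hanoi(2) = 2 * 1 + 1 = 3
= 3


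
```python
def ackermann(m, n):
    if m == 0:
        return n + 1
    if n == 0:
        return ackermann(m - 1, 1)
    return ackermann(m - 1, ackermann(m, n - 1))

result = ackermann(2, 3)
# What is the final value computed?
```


ackermann(2, 3)
= ackermann(1, ackermann(2, 2))
First compute ackermann(2, 2) = 7
= ackermann(1, 7)
= 9


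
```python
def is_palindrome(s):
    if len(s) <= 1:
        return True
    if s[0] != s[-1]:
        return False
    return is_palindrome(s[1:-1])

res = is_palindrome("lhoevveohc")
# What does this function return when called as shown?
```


is_palindrome("lhoevveohc")
"lhoevveohc": s[0]='l' != s[-1]='c' -> False
= False


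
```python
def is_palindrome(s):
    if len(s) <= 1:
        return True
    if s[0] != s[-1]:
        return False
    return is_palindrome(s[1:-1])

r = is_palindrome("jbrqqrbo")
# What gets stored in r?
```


is_palindrome("jbrqqrbo")
"jbrqqrbo": s[0]='j' != s[-1]='o' -> False
= False


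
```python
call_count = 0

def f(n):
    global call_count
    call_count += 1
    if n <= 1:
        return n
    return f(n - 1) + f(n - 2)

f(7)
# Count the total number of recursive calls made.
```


f(7) calls f(6) and f(5); each non-base call branches into two more.
Let C(k) = total number of calls made by f(k), including the call to f(k) itself.
Base cases: C(0) = 1, C(1) = 1
Recurrence: C(k) = 1 + C(k-1) + C(k-2)
  C(2) = 1 + C(1) + C(0) = 1 + 1 + 1 = 3
  C(3) = 1 + C(2) + C(1) = 1 + 3 + 1 = 5
  C(4) = 1 + C(3) + C(2) = 1 + 5 + 3 = 9
  C(5) = 1 + C(4) + C(3) = 1 + 9 + 5 = 15
  C(6) = 1 + C(5) + C(4) = 1 + 15 + 9 = 25
  C(7) = 1 + C(6) + C(5) = 1 + 25 + 15 = 41
Total calls = C(7) = 41


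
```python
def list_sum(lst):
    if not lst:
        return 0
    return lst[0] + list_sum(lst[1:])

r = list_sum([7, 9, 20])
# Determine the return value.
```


list_sum([7, 9, 20])
= 7 + list_sum([9, 20])
= 7 + 9 + list_sum([20])
= 7 + 9 + 20 + list_sum([])
= 7 + 9 + 20 + 0
= 36


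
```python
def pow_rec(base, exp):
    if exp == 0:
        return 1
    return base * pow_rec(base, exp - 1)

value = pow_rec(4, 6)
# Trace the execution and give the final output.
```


pow_rec(4, 6)
= 4 * pow_rec(4, 5)
= 4 * 4 * pow_rec(4, 4)
= 4 * 4 * 4 * pow_rec(4, 3)
= 4 * 4 * 4 * 4 * pow_rec(4, 2)
= 4 * 4 * 4 * 4 * 4 * pow_rec(4, 1)
= 4 * 4 * 4 * 4 * 4 * 4 * pow_rec(4, 0)
= 4 * 4 * 4 * 4 * 4 * 4 * 1
= 4096


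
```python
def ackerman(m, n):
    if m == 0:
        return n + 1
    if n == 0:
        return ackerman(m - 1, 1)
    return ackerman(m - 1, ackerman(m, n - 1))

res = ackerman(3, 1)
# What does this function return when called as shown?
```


ackerman(3, 1)
= ackerman(2, ackerman(3, 0))
First compute ackerman(3, 0) = 5
= ackerman(2, 5)
= 13


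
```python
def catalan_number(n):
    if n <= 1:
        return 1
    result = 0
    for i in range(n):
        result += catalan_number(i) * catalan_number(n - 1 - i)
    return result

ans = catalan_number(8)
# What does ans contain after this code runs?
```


catalan_number(8)
= sum of catalan_number(i) * catalan_number(8-1-i) for i in 0..7
First compute sub-values bottom-up:
  catalan_number(0) = 1, catalan_number(1) = 1
  catalan_number(2) = 1*1 + 1*1 = 2
  catalan_number(3) = 1*2 + 1*1 + 2*1 = 5
  catalan_number(4) = 1*5 + 1*2 + 2*1 + 5*1 = 14
  catalan_number(5) = 1*14 + 1*5 + 2*2 + 5*1 + 14*1 = 42
  catalan_number(6) = 1*42 + 1*14 + 2*5 + 5*2 + 14*1 + 42*1 = 132
  catalan_number(7) = 1*132 + 1*42 + 2*14 + 5*5 + 14*2 + 42*1 + 132*1 = 429
Now catalan_number(8):
  catalan_number(0)*catalan_number(7) = 1*429 = 429
  catalan_number(1)*catalan_number(6) = 1*132 = 132
  catalan_number(2)*catalan_number(5) = 2*42 = 84
  catalan_number(3)*catalan_number(4) = 5*14 = 70
  catalan_number(4)*catalan_number(3) = 14*5 = 70
  catalan_number(5)*catalan_number(2) = 42*2 = 84
  catalan_number(6)*catalan_number(1) = 132*1 = 132
  catalan_number(7)*catalan_number(0) = 429*1 = 429
= 429 + 132 + 84 + 70 + 70 + 84 + 132 + 429
= 1430


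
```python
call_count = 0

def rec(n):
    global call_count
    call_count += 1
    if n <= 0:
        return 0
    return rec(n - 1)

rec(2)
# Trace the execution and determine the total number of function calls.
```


rec(2) calls rec(1) calls ... calls rec(0)
Total calls: 2 + 1 (for base case) = 3


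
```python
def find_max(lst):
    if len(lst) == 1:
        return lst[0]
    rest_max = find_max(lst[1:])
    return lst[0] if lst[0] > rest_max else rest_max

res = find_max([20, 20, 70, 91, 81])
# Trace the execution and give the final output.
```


find_max([20, 20, 70, 91, 81])
= compare 20 with find_max([20, 70, 91, 81])
= compare 20 with find_max([70, 91, 81])
= compare 70 with find_max([91, 81])
= compare 91 with find_max([81])
Base: find_max([81]) = 81
compare 91 with 81: max = 91
compare 70 with 91: max = 91
compare 20 with 91: max = 91
compare 20 with 91: max = 91
= 91


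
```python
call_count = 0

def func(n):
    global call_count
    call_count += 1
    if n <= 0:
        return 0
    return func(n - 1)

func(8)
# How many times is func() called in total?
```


func(8) calls func(7) calls ... calls func(0)
Total calls: 8 + 1 (for base case) = 9
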